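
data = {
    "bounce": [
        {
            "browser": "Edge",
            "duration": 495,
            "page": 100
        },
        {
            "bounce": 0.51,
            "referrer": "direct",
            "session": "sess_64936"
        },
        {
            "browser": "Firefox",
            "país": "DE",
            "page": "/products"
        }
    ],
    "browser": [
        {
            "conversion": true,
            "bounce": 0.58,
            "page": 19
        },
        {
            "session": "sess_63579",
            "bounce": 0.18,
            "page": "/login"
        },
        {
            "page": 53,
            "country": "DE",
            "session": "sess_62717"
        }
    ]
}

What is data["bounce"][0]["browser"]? "Edge"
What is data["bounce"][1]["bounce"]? 0.51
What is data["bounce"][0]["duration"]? 495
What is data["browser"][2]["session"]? "sess_62717"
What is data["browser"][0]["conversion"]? True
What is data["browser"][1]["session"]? "sess_63579"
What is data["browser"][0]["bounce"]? 0.58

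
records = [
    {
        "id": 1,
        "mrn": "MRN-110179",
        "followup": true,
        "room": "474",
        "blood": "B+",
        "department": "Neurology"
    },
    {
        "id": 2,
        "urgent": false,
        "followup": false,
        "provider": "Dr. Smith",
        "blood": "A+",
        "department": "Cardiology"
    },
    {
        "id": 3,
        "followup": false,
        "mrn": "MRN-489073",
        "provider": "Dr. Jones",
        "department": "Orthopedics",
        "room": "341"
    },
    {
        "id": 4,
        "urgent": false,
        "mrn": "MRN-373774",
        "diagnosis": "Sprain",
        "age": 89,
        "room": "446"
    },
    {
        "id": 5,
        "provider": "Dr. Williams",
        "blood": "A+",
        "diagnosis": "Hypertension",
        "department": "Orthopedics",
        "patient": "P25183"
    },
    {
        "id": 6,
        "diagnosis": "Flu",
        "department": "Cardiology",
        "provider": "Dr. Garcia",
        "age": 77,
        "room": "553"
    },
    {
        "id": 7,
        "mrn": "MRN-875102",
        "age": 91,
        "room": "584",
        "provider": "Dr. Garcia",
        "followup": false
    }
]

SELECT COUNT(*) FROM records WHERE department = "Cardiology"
2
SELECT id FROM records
[1, 2, 3, 4, 5, 6, 7]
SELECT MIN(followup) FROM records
False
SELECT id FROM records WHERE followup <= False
[2, 3, 7]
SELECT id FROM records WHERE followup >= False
[1, 2, 3, 7]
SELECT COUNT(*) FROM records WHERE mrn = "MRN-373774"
1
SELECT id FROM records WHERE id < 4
[1, 2, 3]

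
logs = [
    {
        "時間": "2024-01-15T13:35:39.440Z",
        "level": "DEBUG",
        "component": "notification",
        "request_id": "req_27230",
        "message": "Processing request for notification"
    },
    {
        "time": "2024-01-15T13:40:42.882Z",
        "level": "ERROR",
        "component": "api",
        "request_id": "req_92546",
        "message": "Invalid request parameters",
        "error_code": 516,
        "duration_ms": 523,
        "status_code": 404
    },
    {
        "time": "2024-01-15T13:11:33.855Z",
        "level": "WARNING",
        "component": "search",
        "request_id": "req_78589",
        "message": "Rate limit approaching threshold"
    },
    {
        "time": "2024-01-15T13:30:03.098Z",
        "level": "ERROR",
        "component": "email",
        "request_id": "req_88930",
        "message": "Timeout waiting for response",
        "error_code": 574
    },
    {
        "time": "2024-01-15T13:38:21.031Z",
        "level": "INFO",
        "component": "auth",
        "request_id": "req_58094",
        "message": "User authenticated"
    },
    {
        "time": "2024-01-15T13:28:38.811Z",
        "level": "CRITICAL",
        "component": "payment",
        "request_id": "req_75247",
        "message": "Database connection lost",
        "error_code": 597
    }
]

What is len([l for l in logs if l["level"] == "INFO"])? 1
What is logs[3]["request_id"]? "req_88930"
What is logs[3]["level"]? "ERROR"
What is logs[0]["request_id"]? "req_27230"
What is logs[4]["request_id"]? "req_58094"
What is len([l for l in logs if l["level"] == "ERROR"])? 2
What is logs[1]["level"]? "ERROR"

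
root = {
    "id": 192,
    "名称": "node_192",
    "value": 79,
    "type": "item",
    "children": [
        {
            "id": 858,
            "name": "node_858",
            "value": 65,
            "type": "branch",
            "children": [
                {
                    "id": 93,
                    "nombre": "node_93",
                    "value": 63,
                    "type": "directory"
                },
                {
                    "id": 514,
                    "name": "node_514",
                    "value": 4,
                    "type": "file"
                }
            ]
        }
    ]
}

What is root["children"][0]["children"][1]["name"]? "node_514"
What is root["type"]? "item"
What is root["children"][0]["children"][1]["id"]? 514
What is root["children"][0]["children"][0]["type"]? "directory"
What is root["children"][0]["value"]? 65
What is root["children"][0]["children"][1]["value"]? 4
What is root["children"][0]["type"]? "branch"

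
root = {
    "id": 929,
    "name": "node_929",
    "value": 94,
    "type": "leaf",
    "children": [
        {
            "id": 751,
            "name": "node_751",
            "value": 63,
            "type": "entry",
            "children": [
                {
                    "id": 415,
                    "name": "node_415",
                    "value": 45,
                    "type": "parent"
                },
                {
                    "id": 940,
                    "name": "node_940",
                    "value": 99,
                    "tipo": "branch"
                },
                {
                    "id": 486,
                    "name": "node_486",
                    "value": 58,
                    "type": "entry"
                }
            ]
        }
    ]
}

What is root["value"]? 94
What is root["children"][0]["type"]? "entry"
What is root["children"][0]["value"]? 63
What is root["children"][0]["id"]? 751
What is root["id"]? 929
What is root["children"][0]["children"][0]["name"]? "node_415"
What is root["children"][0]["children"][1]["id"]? 940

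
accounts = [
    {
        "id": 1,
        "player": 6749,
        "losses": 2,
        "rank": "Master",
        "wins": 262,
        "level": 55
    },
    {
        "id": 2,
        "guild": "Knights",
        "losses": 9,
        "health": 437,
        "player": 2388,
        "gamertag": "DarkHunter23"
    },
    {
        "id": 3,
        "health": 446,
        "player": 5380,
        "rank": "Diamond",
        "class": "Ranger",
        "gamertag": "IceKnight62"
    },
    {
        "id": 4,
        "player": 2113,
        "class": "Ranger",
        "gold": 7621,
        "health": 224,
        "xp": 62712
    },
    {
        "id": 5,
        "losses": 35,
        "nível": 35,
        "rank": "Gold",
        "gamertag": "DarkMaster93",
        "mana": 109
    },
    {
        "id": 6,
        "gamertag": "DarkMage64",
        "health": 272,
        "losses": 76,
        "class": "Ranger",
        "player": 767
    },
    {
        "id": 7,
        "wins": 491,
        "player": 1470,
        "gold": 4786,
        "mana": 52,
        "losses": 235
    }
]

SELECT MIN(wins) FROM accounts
262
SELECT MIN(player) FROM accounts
767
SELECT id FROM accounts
[1, 2, 3, 4, 5, 6, 7]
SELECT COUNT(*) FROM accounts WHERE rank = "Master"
1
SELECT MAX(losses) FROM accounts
235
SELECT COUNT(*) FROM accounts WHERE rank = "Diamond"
1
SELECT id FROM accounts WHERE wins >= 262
[1, 7]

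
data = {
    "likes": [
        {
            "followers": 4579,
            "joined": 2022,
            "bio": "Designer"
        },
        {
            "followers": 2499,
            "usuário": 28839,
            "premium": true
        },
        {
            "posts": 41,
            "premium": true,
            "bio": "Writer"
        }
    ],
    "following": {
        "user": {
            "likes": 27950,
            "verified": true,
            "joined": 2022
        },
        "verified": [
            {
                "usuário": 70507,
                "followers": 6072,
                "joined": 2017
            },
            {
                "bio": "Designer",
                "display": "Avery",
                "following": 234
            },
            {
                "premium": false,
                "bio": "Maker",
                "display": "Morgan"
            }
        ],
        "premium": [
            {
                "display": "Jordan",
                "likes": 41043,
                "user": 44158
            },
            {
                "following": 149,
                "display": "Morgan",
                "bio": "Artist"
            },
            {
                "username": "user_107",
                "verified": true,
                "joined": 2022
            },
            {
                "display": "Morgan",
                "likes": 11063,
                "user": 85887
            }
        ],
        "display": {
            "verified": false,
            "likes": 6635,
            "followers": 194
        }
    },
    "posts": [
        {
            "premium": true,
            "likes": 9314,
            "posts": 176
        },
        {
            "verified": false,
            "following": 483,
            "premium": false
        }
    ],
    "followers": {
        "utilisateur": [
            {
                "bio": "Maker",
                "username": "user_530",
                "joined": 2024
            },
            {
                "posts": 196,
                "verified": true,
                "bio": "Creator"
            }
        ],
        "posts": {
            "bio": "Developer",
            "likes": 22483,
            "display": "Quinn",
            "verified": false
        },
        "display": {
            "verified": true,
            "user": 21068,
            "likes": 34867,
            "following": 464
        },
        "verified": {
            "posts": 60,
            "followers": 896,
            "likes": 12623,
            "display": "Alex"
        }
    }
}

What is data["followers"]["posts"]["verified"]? False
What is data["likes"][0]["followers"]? 4579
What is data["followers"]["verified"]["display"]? "Alex"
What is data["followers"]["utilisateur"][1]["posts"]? 196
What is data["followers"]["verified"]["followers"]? 896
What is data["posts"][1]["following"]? 483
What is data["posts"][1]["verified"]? False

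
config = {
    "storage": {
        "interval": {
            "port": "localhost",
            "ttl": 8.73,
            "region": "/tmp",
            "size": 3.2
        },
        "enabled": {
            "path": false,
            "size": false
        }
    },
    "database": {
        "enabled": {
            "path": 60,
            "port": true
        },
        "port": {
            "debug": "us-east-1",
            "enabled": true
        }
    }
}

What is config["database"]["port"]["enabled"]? True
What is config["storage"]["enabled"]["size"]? False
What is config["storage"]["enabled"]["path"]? False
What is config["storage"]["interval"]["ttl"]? 8.73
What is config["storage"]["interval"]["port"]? "localhost"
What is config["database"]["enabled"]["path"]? 60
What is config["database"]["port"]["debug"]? "us-east-1"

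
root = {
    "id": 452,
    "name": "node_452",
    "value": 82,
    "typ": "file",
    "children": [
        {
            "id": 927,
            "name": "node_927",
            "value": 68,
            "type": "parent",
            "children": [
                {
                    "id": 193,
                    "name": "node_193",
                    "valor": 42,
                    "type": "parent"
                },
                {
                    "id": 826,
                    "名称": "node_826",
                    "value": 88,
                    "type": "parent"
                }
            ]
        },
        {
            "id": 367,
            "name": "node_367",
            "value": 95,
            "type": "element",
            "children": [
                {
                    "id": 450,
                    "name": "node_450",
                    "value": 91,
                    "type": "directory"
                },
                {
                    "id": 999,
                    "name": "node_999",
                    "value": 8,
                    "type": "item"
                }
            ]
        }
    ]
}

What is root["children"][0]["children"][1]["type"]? "parent"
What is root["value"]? 82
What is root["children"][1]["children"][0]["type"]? "directory"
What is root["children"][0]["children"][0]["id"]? 193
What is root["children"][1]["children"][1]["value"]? 8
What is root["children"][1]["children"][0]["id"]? 450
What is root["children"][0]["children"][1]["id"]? 826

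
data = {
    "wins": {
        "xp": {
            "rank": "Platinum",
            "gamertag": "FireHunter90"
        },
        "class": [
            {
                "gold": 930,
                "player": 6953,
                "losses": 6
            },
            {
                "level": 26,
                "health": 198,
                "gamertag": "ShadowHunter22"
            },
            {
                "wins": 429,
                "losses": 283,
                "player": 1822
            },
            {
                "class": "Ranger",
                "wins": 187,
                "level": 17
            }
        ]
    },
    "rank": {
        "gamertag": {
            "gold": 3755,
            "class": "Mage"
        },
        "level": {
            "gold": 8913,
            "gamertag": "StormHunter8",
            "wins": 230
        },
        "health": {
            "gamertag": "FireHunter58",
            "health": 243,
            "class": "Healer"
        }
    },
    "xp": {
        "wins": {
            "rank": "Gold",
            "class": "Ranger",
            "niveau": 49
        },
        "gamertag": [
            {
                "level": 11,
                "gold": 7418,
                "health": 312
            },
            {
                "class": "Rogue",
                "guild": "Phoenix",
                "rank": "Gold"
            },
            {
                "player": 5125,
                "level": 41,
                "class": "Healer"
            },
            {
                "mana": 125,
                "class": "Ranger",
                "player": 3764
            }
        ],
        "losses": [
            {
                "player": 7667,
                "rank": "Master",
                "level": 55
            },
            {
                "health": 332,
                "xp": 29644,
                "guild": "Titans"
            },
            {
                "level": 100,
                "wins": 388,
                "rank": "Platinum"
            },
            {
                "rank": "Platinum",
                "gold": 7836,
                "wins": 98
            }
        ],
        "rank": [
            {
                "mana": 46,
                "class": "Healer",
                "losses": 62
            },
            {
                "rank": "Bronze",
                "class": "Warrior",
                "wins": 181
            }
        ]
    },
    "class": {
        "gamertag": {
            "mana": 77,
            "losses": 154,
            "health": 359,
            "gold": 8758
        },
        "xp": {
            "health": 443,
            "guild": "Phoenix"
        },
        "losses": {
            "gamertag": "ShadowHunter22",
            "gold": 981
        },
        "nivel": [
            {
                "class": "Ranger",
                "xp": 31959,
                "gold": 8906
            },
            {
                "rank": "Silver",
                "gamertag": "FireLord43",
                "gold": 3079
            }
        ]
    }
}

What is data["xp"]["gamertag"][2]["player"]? 5125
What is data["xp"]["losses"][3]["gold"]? 7836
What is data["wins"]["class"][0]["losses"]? 6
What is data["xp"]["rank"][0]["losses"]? 62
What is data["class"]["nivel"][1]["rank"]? "Silver"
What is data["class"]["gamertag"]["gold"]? 8758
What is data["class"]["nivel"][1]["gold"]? 3079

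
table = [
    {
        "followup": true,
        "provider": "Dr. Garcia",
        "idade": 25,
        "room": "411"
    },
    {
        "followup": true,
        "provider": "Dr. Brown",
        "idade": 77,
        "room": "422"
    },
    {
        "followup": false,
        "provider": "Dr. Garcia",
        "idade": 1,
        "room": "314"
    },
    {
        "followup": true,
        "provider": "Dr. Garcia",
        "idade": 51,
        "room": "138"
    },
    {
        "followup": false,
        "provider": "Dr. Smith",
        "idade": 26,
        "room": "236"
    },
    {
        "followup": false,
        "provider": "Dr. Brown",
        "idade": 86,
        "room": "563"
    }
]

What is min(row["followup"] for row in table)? False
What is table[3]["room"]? "138"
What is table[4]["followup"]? False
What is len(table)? 6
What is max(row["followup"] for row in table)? True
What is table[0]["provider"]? "Dr. Garcia"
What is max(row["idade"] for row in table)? 86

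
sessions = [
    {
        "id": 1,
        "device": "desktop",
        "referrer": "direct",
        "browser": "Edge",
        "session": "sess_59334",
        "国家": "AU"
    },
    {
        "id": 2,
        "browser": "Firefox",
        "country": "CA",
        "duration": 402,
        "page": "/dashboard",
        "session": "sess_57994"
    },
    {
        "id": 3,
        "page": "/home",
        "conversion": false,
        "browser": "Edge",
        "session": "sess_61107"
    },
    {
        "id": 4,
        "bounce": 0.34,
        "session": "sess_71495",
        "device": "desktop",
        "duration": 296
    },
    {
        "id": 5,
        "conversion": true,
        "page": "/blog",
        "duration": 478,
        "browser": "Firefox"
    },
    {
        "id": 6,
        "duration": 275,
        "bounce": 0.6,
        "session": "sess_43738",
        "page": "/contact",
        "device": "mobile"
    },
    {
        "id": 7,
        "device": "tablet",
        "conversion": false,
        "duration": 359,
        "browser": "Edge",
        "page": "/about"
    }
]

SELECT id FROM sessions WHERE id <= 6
[1, 2, 3, 4, 5, 6]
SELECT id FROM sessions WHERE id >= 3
[3, 4, 5, 6, 7]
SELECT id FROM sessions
[1, 2, 3, 4, 5, 6, 7]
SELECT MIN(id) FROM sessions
1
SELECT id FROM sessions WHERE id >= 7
[7]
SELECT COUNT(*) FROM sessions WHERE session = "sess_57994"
1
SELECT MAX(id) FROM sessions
7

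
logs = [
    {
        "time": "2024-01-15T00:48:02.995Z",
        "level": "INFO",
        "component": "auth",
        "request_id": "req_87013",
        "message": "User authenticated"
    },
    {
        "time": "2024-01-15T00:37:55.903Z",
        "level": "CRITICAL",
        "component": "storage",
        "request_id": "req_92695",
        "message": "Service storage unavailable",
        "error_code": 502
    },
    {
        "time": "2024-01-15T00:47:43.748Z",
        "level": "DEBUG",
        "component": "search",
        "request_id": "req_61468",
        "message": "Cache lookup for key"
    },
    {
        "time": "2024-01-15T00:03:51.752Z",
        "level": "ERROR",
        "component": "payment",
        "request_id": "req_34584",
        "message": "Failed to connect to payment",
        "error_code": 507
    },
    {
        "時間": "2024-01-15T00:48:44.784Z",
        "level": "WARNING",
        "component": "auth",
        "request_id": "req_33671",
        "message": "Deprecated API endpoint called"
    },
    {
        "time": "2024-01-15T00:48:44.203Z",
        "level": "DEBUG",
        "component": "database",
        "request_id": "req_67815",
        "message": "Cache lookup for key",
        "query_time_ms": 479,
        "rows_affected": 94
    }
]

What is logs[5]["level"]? "DEBUG"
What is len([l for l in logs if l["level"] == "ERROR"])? 1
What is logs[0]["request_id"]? "req_87013"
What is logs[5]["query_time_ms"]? 479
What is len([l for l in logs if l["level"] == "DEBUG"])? 2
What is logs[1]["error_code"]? 502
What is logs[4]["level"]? "WARNING"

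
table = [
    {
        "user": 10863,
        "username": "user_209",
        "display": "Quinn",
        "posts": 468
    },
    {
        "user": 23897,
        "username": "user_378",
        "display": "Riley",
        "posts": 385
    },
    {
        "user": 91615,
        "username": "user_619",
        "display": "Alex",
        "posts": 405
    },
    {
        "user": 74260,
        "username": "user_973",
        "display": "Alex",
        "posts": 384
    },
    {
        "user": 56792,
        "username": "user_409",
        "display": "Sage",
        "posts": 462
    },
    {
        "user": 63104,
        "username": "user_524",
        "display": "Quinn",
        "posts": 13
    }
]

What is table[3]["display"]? "Alex"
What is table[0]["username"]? "user_209"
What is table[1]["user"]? 23897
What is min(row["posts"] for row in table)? 13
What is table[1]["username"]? "user_378"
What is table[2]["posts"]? 405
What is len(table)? 6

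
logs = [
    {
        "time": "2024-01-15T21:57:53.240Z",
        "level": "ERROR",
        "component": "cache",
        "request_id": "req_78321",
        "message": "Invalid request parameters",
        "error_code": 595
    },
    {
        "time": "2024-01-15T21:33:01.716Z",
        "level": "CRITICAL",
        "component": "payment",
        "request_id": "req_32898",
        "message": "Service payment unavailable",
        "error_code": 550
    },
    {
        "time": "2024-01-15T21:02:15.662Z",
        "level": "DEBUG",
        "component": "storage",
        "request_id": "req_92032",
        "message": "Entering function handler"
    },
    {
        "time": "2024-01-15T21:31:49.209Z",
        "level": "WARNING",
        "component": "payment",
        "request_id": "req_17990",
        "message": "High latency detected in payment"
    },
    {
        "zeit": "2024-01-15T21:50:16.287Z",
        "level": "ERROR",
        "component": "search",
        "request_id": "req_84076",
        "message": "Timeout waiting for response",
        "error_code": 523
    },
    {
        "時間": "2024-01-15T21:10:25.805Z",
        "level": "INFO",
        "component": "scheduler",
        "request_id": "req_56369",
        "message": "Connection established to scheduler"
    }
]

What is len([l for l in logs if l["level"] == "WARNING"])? 1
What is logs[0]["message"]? "Invalid request parameters"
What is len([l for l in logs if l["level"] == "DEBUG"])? 1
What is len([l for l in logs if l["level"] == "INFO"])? 1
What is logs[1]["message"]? "Service payment unavailable"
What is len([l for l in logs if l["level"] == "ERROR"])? 2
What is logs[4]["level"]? "ERROR"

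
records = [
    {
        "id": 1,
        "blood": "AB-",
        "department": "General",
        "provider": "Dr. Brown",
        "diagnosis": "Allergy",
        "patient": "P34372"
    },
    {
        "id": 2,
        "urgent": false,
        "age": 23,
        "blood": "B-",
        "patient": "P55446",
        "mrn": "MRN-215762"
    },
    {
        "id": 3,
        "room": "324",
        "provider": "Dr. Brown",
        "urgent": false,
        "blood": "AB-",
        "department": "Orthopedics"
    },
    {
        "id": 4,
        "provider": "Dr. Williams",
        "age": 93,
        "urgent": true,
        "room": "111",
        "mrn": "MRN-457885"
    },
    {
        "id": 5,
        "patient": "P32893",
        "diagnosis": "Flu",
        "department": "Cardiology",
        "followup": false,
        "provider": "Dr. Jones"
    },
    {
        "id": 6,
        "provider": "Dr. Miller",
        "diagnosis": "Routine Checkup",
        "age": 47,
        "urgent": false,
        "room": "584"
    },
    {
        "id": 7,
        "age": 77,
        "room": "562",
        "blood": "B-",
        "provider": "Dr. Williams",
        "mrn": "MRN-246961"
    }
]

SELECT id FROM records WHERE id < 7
[1, 2, 3, 4, 5, 6]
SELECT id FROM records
[1, 2, 3, 4, 5, 6, 7]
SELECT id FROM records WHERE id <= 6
[1, 2, 3, 4, 5, 6]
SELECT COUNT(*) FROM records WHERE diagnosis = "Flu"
1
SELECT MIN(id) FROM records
1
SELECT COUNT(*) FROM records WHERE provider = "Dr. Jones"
1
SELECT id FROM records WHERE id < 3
[1, 2]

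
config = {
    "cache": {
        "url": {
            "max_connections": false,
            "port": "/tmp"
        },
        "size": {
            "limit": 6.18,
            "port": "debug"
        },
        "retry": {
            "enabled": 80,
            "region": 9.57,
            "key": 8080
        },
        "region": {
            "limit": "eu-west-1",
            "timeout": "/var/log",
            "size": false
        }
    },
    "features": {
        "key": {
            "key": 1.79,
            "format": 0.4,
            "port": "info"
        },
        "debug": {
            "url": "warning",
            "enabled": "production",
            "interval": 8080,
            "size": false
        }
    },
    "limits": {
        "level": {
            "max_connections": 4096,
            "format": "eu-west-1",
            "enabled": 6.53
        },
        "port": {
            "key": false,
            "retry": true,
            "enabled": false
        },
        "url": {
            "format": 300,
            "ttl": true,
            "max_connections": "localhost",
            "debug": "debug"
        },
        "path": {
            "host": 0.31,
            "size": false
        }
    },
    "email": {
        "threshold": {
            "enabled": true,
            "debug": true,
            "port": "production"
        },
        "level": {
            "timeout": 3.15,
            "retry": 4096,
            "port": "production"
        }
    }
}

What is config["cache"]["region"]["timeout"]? "/var/log"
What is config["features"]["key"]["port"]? "info"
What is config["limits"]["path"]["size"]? False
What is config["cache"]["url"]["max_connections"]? False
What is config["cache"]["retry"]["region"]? 9.57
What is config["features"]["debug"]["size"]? False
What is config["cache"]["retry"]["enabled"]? 80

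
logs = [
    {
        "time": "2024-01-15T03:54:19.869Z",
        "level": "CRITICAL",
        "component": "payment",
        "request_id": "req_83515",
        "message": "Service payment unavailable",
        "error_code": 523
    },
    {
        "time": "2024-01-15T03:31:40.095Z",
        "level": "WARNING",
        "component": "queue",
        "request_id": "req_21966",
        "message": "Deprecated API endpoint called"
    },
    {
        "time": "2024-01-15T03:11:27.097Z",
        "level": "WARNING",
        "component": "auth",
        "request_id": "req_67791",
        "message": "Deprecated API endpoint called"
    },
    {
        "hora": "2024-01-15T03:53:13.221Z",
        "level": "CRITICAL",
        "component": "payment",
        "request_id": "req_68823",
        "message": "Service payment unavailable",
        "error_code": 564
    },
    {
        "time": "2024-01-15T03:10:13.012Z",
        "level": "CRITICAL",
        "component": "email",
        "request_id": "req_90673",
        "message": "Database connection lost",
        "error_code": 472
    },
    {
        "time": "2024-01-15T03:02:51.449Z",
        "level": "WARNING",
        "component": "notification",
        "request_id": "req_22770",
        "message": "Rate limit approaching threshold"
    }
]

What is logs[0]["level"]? "CRITICAL"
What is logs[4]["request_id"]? "req_90673"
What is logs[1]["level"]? "WARNING"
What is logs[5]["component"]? "notification"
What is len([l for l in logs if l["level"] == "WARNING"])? 3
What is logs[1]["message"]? "Deprecated API endpoint called"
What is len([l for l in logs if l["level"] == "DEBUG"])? 0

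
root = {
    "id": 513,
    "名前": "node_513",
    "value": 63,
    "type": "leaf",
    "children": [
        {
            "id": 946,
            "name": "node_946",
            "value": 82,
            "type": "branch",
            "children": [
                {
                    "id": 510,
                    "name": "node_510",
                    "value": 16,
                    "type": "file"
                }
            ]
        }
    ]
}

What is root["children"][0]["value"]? 82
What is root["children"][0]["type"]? "branch"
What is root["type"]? "leaf"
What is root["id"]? 513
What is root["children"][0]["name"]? "node_946"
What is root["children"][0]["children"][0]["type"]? "file"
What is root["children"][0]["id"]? 946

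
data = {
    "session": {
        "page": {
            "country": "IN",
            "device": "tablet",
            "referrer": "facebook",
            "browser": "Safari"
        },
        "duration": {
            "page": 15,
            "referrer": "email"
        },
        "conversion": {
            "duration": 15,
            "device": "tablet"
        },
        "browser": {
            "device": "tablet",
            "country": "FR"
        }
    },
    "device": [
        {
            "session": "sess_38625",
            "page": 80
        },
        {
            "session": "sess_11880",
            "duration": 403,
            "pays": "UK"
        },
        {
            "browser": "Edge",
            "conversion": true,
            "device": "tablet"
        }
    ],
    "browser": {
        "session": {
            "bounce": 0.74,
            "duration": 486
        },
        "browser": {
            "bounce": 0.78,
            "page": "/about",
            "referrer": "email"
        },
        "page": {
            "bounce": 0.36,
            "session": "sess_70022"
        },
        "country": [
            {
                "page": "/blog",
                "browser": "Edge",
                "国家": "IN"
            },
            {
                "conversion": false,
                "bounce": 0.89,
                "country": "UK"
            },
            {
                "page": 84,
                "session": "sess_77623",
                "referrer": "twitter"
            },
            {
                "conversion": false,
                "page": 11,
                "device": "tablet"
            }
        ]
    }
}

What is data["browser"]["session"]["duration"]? 486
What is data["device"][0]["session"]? "sess_38625"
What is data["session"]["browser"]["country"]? "FR"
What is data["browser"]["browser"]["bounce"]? 0.78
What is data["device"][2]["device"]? "tablet"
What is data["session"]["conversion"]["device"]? "tablet"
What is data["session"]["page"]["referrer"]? "facebook"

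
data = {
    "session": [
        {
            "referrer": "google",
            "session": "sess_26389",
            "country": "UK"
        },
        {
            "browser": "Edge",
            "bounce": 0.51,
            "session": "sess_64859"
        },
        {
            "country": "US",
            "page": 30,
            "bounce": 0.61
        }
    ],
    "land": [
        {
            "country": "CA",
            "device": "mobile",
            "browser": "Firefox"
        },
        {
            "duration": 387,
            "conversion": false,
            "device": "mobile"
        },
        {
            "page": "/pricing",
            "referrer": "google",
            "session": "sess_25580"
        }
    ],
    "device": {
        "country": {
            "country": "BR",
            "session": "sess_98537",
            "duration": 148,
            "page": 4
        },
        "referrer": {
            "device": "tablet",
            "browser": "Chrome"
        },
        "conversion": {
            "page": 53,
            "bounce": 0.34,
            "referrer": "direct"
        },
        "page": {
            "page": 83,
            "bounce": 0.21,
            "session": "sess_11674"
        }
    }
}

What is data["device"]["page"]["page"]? 83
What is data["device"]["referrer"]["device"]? "tablet"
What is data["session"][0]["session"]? "sess_26389"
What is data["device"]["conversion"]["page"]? 53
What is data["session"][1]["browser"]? "Edge"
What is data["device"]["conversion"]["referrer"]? "direct"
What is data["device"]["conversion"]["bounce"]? 0.34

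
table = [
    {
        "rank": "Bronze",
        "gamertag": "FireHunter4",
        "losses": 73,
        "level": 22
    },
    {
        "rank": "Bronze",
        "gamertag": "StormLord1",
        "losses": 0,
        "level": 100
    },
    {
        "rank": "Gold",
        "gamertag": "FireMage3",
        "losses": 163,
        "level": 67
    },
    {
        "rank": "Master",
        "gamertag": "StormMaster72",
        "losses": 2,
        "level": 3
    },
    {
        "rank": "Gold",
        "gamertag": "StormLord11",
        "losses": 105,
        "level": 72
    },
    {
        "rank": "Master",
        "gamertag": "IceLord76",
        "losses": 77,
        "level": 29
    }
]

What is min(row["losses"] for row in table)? 0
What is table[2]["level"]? 67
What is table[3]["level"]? 3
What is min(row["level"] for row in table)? 3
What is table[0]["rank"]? "Bronze"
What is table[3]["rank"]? "Master"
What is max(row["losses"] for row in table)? 163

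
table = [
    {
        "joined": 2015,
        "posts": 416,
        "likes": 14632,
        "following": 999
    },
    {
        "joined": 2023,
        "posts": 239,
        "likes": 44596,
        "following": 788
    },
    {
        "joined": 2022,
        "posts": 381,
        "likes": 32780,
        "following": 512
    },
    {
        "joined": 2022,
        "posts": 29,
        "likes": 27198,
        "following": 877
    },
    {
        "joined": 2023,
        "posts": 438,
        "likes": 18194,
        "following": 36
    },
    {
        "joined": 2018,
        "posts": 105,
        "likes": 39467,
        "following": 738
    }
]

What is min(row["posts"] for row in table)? 29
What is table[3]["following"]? 877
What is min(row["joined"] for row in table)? 2015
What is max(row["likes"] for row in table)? 44596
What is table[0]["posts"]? 416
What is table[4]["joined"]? 2023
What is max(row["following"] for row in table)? 999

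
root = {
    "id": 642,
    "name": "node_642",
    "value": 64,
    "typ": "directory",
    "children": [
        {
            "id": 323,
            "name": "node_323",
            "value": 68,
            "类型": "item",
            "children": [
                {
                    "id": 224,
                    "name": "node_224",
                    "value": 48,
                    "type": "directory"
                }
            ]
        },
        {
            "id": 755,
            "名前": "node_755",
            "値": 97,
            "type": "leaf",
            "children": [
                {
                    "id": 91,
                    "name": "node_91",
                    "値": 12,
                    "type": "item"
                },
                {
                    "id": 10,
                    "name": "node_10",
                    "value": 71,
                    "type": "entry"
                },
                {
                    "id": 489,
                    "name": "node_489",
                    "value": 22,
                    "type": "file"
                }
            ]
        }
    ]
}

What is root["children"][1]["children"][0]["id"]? 91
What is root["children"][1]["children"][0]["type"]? "item"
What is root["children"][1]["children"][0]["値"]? 12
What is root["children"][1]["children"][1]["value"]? 71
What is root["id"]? 642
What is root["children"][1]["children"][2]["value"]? 22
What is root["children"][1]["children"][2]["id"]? 489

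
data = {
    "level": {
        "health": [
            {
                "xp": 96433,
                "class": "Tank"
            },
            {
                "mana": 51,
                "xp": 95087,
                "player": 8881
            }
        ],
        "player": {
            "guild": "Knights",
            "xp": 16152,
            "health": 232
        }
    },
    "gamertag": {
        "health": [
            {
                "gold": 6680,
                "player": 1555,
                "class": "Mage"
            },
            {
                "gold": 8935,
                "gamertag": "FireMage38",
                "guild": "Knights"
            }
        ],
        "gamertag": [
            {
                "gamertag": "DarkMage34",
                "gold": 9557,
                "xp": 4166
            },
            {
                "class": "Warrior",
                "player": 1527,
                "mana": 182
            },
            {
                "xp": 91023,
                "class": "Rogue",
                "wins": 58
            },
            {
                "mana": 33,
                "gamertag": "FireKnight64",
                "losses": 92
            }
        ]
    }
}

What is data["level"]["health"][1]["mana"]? 51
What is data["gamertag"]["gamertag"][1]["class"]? "Warrior"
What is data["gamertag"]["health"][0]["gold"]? 6680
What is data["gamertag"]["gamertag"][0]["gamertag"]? "DarkMage34"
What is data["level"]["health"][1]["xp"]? 95087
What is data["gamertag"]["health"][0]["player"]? 1555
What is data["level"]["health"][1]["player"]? 8881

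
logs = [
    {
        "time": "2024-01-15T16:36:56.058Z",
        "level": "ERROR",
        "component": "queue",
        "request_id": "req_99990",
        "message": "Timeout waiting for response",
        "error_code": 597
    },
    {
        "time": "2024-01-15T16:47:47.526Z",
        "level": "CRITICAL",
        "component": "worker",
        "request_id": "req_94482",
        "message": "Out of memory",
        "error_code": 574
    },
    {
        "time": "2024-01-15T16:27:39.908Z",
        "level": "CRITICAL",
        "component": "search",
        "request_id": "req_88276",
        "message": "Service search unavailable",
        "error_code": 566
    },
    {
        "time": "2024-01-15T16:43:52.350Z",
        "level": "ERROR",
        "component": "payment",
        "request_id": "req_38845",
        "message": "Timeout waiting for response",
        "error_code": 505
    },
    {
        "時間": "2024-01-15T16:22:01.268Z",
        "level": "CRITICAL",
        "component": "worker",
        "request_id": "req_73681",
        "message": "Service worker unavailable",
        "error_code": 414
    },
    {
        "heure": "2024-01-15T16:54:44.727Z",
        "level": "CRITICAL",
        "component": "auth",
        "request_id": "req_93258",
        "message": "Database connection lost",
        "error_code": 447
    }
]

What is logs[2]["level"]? "CRITICAL"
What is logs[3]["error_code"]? 505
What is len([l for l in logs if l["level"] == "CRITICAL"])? 4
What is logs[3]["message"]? "Timeout waiting for response"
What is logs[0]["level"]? "ERROR"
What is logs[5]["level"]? "CRITICAL"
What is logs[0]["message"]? "Timeout waiting for response"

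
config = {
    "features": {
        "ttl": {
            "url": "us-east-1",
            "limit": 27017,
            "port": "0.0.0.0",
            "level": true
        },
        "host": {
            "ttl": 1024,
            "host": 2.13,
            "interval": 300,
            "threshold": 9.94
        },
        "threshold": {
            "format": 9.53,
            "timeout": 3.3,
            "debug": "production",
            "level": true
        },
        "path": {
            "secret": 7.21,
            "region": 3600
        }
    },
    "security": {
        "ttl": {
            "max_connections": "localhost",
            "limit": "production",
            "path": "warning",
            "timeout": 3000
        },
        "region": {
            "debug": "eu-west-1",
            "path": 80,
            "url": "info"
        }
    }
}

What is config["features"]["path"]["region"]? 3600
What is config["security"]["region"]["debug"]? "eu-west-1"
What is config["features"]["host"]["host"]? 2.13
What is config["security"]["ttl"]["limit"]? "production"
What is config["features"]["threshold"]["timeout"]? 3.3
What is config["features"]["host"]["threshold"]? 9.94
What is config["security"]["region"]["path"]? 80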